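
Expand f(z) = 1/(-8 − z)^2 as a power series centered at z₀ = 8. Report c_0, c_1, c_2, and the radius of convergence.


Let w = z − z₀, so z = z₀ + w.
Then -8 − z = -8 − (z₀ + w) = (-8 − z₀) − w = -16 − w.
f(z) = 1/(-16 − w)^2 = (1/(-16)^2) · (1 − w/(-16))^{−2}.
By the binomial series (1−u)^{−2} = Σ_{n≥0} C(n+1, 1) u^n for |u|<1, with u = w/(-16):
  c_n = C(n+1, 1) / (-16)^(n+2).
  c_0 = 1/(-16)^2 = 1/256.
  c_1 = 2/(-16)^3 = -1/2048.
  c_2 = 3/(-16)^4 = 3/65536.
The series is valid for |w/d| < 1, i.e. |z − z₀| < |d|.
Radius of convergence: R = |-8 − z₀| = |-16| = 16 (distance from z₀ to the singularity z = -8).

c_0 = 1/256, c_1 = -1/2048, c_2 = 3/65536; R = 16.


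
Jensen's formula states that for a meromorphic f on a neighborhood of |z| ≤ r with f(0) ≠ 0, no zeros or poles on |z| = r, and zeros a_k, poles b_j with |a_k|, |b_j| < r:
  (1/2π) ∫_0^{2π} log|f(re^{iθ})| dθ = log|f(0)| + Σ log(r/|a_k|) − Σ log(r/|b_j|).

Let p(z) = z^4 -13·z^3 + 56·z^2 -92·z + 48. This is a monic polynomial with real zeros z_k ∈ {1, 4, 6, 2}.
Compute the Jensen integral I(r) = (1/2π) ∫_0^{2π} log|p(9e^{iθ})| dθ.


Zeros: 1, 2, 4, 6; r = 9.
Inside |z| < r: 1, 2, 4, 6. Outside (|z| ≥ r): ∅.
p(0) = 48, so log|p(0)| = log(48) = 3.8712.
Apply Jensen: I(r) = log|p(0)| + Σ_k log(r/|z_k|), summed over zeros inside |z| < r.
  log(r/|z_k|) for z_k = 1: log(9/1) = 2.1972
  log(r/|z_k|) for z_k = 4: log(9/4) = 0.8109
  log(r/|z_k|) for z_k = 6: log(9/6) = 0.4055
  log(r/|z_k|) for z_k = 2: log(9/2) = 1.5041
Sum over inside zeros: 4.9177.
I(r) = log|p(0)| + (inside sum) = 3.8712 + 4.9177 = 8.7889.
Closed form (all zeros inside, monic): I(r) = n·log(r) = 4·log(9) = 8.7889. ✓

I(r) ≈ 8.7889.


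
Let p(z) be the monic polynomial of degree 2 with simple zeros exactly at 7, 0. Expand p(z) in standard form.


The polynomial is p(z) = ∏_{α ∈ S} (z − α), where S = {7, 0}.
Expanding the product yields: p(z) = z^2 -7·z.
The resulting polynomial has degree 2 and real coefficients as required.

p(z) = z^2 -7·z.


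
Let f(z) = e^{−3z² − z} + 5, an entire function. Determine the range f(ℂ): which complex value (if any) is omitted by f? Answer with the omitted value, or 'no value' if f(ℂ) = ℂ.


Little Picard bounds the complement of f(ℂ) to at most one point.
The exponent g(z) = −3z² − z is a nonconstant polynomial, hence surjective onto ℂ. So e^{g(z)} takes every value in {e^w : w ∈ ℂ} = ℂ ∖ {0}. Adding 5 shifts the range to ℂ ∖ {5}. f omits exactly 5.

Omitted value: 5.


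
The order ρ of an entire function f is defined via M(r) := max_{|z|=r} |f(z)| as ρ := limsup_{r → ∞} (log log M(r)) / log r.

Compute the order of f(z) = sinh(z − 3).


sinh(w) is a linear combination of e^{iw} and e^{−iw} (or e^w, e^{−w} in the hyperbolic case), so |sinh(w)| ≤ e^{|w|}. With w = z − 3, |w| ≤ 1|z| + 3 = 1r + 3 on |z| = r, giving M(r) ≤ e^{1r + 3}, so ρ ≤ 1. On a suitable ray (z = it for sin/cos; z = t for sinh/cosh, t real → ∞), |sinh(z − 3)| grows like e^{1|t|}/2, so ρ ≥ 1. Hence ρ = 1.
Therefore ρ = 1.

Order ρ = 1.


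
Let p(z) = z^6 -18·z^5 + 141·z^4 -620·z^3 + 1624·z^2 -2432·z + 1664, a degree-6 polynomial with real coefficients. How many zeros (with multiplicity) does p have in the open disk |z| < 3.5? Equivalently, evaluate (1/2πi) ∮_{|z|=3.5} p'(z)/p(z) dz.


The zeros of p are: 4, 4, (2 + 2i), (2 - 2i), (3 + 2i), (3 - 2i).
Their magnitudes are: 4, 4, 2.828, 2.828, 3.606, 3.606.
Zeros with |z| < R = 3.5: (2 + 2i), (2 - 2i).
Count = 2.
By the argument principle, (1/2πi) ∮_{|z|=R} p'(z)/p(z) dz equals exactly this count.

Number of zeros inside |z| < 3.5: 2.


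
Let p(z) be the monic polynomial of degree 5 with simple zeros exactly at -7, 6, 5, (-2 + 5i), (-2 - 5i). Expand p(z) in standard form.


The polynomial is p(z) = ∏_{α ∈ S} (z − α), where S = {-7, 6, 5, (-2 + 5i), (-2 - 5i)}.
Expanding the product yields: p(z) = z^5 -34·z^3 -94·z^2 -523·z + 6090.
Note conjugate pairs combine to real quadratics: (z − (-2+5i))(z − (-2−5i)) = z² + 4z + 29.
The resulting polynomial has degree 5 and real coefficients as required.

p(z) = z^5 -34·z^3 -94·z^2 -523·z + 6090.


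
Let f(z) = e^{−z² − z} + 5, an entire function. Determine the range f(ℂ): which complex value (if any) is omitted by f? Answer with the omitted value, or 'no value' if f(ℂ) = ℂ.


Little Picard bounds the complement of f(ℂ) to at most one point.
The exponent g(z) = −z² − z is a nonconstant polynomial, hence surjective onto ℂ. So e^{g(z)} takes every value in {e^w : w ∈ ℂ} = ℂ ∖ {0}. Adding 5 shifts the range to ℂ ∖ {5}. f omits exactly 5.

Omitted value: 5.


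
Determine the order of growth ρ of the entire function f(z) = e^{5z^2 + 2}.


|e^{5z^2 + 2}| = e^{Re(5·z^2) + 2} ≤ e^{5|z|^2 + 2} = e^{5r^2 + 2} on |z| = r, so ρ ≤ 2. Choosing z on |z|=r so that 5·z^2 is real positive (always possible by picking arg z appropriately) gives |f(z)| = e^{5r^2 + 2}, matching the bound. The additive constant 2 does not affect log log M(r) ~ 2·log r. Hence ρ = 2.
Therefore ρ = 2.

Order ρ = 2.


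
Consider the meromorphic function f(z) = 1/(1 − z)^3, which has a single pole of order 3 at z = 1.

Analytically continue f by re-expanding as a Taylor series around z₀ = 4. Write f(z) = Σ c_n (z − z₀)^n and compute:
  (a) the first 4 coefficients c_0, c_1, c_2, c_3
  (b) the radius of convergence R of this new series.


Let w = z − z₀, so z = z₀ + w.
Then 1 − z = 1 − (z₀ + w) = (1 − z₀) − w = -3 − w.
f(z) = 1/(-3 − w)^3 = (1/(-3)^3) · (1 − w/(-3))^{−3}.
By the binomial series (1−u)^{−3} = Σ_{n≥0} C(n+2, 2) u^n for |u|<1, with u = w/(-3):
  c_n = C(n+2, 2) / (-3)^(n+3).
  c_0 = 1/(-3)^3 = -1/27.
  c_1 = 3/(-3)^4 = 1/27.
  c_2 = 6/(-3)^5 = -2/81.
  c_3 = 10/(-3)^6 = 10/729.
The series is valid for |w/d| < 1, i.e. |z − z₀| < |d|.
Radius of convergence: R = |1 − z₀| = |-3| = 3 (distance from z₀ to the singularity z = 1).

c_0 = -1/27, c_1 = 1/27, c_2 = -2/81, c_3 = 10/729; R = 3.


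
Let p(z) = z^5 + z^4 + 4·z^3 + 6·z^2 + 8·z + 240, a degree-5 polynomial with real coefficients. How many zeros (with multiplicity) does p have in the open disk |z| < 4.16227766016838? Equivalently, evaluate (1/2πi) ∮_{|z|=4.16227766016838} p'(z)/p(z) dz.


The zeros of p are: -3, (2 + 2i), (2 - 2i), (-1 + 3i), (-1 - 3i).
Their magnitudes are: 3, 2.828, 2.828, 3.162, 3.162.
Zeros with |z| < R = 4.16227766016838: -3, (2 + 2i), (2 - 2i), (-1 + 3i), (-1 - 3i).
Count = 5.
By the argument principle, (1/2πi) ∮_{|z|=R} p'(z)/p(z) dz equals exactly this count.

Number of zeros inside |z| < 4.16227766016838: 5.


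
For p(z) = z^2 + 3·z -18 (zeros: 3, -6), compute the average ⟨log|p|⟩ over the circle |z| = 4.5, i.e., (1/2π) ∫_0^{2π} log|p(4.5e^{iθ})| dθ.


Zeros: -6, 3; r = 4.5.
Inside |z| < r: 3. Outside (|z| ≥ r): -6.
p(0) = -18, so log|p(0)| = log(18) = 2.8904.
Apply Jensen: I(r) = log|p(0)| + Σ_k log(r/|z_k|), summed over zeros inside |z| < r.
  log(r/|z_k|) for z_k = 3: log(4.5/3) = 0.4055
  Outside zeros (-6) contribute nothing to the Jensen sum.
Sum over inside zeros: 0.4055.
I(r) = log|p(0)| + (inside sum) = 2.8904 + 0.4055 = 3.2958.
Note: since some zeros are outside |z| ≤ r, the simplified n·log(r) form does NOT apply — only the inside zeros contribute.

I(r) ≈ 3.2958.


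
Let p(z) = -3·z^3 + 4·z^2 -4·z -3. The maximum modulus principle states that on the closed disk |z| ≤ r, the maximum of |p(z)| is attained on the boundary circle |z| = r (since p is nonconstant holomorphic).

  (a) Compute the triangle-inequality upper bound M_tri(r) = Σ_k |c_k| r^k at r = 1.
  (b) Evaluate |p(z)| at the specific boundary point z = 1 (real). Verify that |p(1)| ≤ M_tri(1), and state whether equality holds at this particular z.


Coefficients: c_0 = -3, c_1 = -4, c_2 = 4, c_3 = -3. Radius r = 1.
Part (a). Triangle bound: M_tri(r) = Σ_k |c_k| r^k
  = |-3|·1^0 + |-4|·1^1 + |4|·1^2 + |-3|·1^3
  = 3 + 4 + 4 + 3 = 14.
This bounds M(r) := max_{|z|=r} |p(z)| from above; equality holds iff all terms c_k z^k can be made to align in phase at a single z on |z|=r.
Part (b). At z = 1 (real, on the circle |z| = r):
  p(1) = (-3)·1^0 + (-4)·1^1 + (4)·1^2 + (-3)·1^3 = -6.
  |p(1)| = 6.
Check: |p(1)| = 6 ≤ 14 = M_tri(1). ✓ Equality does not hold at z = 1 (the coefficients have mixed signs, so the terms do not all align in phase there).

M_tri(1) = 14; |p(1)| = 6; equality at z=1: no.


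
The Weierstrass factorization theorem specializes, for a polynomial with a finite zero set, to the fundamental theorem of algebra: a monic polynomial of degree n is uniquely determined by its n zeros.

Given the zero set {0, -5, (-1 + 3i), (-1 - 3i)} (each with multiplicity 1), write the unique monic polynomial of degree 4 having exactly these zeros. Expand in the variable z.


The polynomial is p(z) = ∏_{α ∈ S} (z − α), where S = {0, -5, (-1 + 3i), (-1 - 3i)}.
Expanding the product yields: p(z) = z^4 + 7·z^3 + 20·z^2 + 50·z.
Note conjugate pairs combine to real quadratics: (z − (-1+3i))(z − (-1−3i)) = z² + 2z + 10.
The resulting polynomial has degree 4 and real coefficients as required.

p(z) = z^4 + 7·z^3 + 20·z^2 + 50·z.


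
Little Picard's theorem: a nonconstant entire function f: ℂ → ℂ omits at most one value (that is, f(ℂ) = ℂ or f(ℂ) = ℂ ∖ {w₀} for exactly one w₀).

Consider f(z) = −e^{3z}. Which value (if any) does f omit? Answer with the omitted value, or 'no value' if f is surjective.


Little Picard bounds the complement of f(ℂ) to at most one point.
e^{3z} is never zero on ℂ, so -1·e^{3z} takes every value in ℂ ∖ {0}. Adding 0 shifts the range to ℂ ∖ {0}. Thus f omits exactly the value 0.

Omitted value: 0.


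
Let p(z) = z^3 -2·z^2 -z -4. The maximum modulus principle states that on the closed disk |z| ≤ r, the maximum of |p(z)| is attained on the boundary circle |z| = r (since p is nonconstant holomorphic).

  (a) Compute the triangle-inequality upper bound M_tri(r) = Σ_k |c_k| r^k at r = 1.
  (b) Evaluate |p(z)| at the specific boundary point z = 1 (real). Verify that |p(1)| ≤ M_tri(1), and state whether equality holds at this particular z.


Coefficients: c_0 = -4, c_1 = -1, c_2 = -2, c_3 = 1. Radius r = 1.
Part (a). Triangle bound: M_tri(r) = Σ_k |c_k| r^k
  = |-4|·1^0 + |-1|·1^1 + |-2|·1^2 + |1|·1^3
  = 4 + 1 + 2 + 1 = 8.
This bounds M(r) := max_{|z|=r} |p(z)| from above; equality holds iff all terms c_k z^k can be made to align in phase at a single z on |z|=r.
Part (b). At z = 1 (real, on the circle |z| = r):
  p(1) = (-4)·1^0 + (-1)·1^1 + (-2)·1^2 + (1)·1^3 = -6.
  |p(1)| = 6.
Check: |p(1)| = 6 ≤ 8 = M_tri(1). ✓ Equality does not hold at z = 1 (the coefficients have mixed signs, so the terms do not all align in phase there).

M_tri(1) = 8; |p(1)| = 6; equality at z=1: no.


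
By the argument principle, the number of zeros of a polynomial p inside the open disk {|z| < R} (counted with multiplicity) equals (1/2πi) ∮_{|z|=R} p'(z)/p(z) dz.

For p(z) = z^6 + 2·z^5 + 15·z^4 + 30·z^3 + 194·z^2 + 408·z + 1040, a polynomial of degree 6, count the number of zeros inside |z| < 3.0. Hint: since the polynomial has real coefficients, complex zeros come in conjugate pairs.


The zeros of p are: (2 + 3i), (2 - 3i), (-2 + 2i), (-2 - 2i), (-1 + 3i), (-1 - 3i).
Their magnitudes are: 3.606, 3.606, 2.828, 2.828, 3.162, 3.162.
Zeros with |z| < R = 3.0: (-2 + 2i), (-2 - 2i).
Count = 2.
By the argument principle, (1/2πi) ∮_{|z|=R} p'(z)/p(z) dz equals exactly this count.

Number of zeros inside |z| < 3.0: 2.


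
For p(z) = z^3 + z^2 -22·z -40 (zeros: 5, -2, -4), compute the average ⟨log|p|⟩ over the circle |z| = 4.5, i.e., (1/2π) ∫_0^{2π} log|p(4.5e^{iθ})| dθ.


Zeros: -4, -2, 5; r = 4.5.
Inside |z| < r: -4, -2. Outside (|z| ≥ r): 5.
p(0) = -40, so log|p(0)| = log(40) = 3.6889.
Apply Jensen: I(r) = log|p(0)| + Σ_k log(r/|z_k|), summed over zeros inside |z| < r.
  log(r/|z_k|) for z_k = -2: log(4.5/2) = 0.8109
  log(r/|z_k|) for z_k = -4: log(4.5/4) = 0.1178
  Outside zeros (5) contribute nothing to the Jensen sum.
Sum over inside zeros: 0.9287.
I(r) = log|p(0)| + (inside sum) = 3.6889 + 0.9287 = 4.6176.
Note: since some zeros are outside |z| ≤ r, the simplified n·log(r) form does NOT apply — only the inside zeros contribute.

I(r) ≈ 4.6176.


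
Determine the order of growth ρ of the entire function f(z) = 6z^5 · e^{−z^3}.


M(r) = max_{|z|=r} |6|·|z|^5·|e^{−z^3}| = 6·r^5 · e^{1r^3} (the factors attain their maxima compatibly on |z|=r). Then log M(r) = log 6 + 5·log r + 1r^3, dominated by the last term, so log log M(r) ~ 3·log r. The polynomial factor 6z^5 contributes only a log r term and does not affect the order. ρ = 3.
Therefore ρ = 3.

Order ρ = 3.


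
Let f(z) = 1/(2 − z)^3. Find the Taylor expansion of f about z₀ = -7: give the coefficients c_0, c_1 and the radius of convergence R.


Let w = z − z₀, so z = z₀ + w.
Then 2 − z = 2 − (z₀ + w) = (2 − z₀) − w = 9 − w.
f(z) = 1/(9 − w)^3 = (1/(9)^3) · (1 − w/(9))^{−3}.
By the binomial series (1−u)^{−3} = Σ_{n≥0} C(n+2, 2) u^n for |u|<1, with u = w/(9):
  c_n = C(n+2, 2) / (9)^(n+3).
  c_0 = 1/(9)^3 = 1/729.
  c_1 = 3/(9)^4 = 1/2187.
The series is valid for |w/d| < 1, i.e. |z − z₀| < |d|.
Radius of convergence: R = |2 − z₀| = |9| = 9 (distance from z₀ to the singularity z = 2).

c_0 = 1/729, c_1 = 1/2187; R = 9.


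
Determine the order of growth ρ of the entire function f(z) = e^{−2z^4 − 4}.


|e^{−2z^4 − 4}| = e^{Re(-2·z^4) + -4} ≤ e^{2|z|^4 + -4} = e^{2r^4 + -4} on |z| = r, so ρ ≤ 4. Choosing z on |z|=r so that -2·z^4 is real positive (always possible by picking arg z appropriately) gives |f(z)| = e^{2r^4 + -4}, matching the bound. The additive constant -4 does not affect log log M(r) ~ 4·log r. Hence ρ = 4.
Therefore ρ = 4.

Order ρ = 4.


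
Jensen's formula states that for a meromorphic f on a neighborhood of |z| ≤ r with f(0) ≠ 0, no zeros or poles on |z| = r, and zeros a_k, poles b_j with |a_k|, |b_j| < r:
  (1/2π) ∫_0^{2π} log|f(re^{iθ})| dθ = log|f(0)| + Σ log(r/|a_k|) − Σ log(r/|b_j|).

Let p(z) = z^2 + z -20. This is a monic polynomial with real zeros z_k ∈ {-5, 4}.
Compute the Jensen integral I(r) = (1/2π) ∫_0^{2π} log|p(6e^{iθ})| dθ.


Zeros: -5, 4; r = 6.
Inside |z| < r: -5, 4. Outside (|z| ≥ r): ∅.
p(0) = -20, so log|p(0)| = log(20) = 2.9957.
Apply Jensen: I(r) = log|p(0)| + Σ_k log(r/|z_k|), summed over zeros inside |z| < r.
  log(r/|z_k|) for z_k = -5: log(6/5) = 0.1823
  log(r/|z_k|) for z_k = 4: log(6/4) = 0.4055
Sum over inside zeros: 0.5878.
I(r) = log|p(0)| + (inside sum) = 2.9957 + 0.5878 = 3.5835.
Closed form (all zeros inside, monic): I(r) = n·log(r) = 2·log(6) = 3.5835. ✓

I(r) ≈ 3.5835.


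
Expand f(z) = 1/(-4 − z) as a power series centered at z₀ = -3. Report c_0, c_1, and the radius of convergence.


Let w = z − z₀, so z = z₀ + w.
Then -4 − z = -4 − (z₀ + w) = (-4 − z₀) − w = -1 − w.
f(z) = 1/(-1 − w) = (1/(-1)) · 1/(1 − w/(-1)) = Σ_{n≥0} w^n / (-1)^(n+1).
So c_n = 1/(-1)^(n+1):
  c_0 = 1/(-1)^1 = -1.
  c_1 = 1/(-1)^2 = 1.
The series is valid for |w/d| < 1, i.e. |z − z₀| < |d|.
Radius of convergence: R = |-4 − z₀| = |-1| = 1 (distance from z₀ to the singularity z = -4).

c_0 = -1, c_1 = 1; R = 1.


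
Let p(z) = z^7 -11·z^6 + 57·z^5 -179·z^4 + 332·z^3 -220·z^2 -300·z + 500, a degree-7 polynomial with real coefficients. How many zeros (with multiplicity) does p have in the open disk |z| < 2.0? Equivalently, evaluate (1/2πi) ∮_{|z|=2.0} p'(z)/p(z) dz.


The zeros of p are: (1 + 3i), (1 - 3i), (2 + 1i), (2 - 1i), -1, (3 + 1i), (3 - 1i).
Their magnitudes are: 3.162, 3.162, 2.236, 2.236, 1, 3.162, 3.162.
Zeros with |z| < R = 2.0: -1.
Count = 1.
By the argument principle, (1/2πi) ∮_{|z|=R} p'(z)/p(z) dz equals exactly this count.

Number of zeros inside |z| < 2.0: 1.


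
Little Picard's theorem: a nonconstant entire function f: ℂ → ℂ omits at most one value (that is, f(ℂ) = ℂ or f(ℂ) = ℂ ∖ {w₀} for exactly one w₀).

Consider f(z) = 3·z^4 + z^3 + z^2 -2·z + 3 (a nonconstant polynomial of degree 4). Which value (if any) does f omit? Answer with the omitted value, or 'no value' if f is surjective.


Little Picard bounds the complement of f(ℂ) to at most one point.
For every w ∈ ℂ, the equation p(z) − w = 0 is a nonconstant polynomial in z and hence has at least one root by the fundamental theorem of algebra. So p is surjective onto ℂ, omitting no value.

Omitted value: no value.


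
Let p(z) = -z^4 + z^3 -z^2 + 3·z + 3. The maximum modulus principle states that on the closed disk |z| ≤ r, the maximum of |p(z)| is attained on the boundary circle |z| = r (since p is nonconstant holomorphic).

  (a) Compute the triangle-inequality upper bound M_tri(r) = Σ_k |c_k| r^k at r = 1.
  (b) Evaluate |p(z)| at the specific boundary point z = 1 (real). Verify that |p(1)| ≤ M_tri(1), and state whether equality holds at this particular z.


Coefficients: c_0 = 3, c_1 = 3, c_2 = -1, c_3 = 1, c_4 = -1. Radius r = 1.
Part (a). Triangle bound: M_tri(r) = Σ_k |c_k| r^k
  = |3|·1^0 + |3|·1^1 + |-1|·1^2 + |1|·1^3 + |-1|·1^4
  = 3 + 3 + 1 + 1 + 1 = 9.
This bounds M(r) := max_{|z|=r} |p(z)| from above; equality holds iff all terms c_k z^k can be made to align in phase at a single z on |z|=r.
Part (b). At z = 1 (real, on the circle |z| = r):
  p(1) = (3)·1^0 + (3)·1^1 + (-1)·1^2 + (1)·1^3 + (-1)·1^4 = 5.
  |p(1)| = 5.
Check: |p(1)| = 5 ≤ 9 = M_tri(1). ✓ Equality does not hold at z = 1 (the coefficients have mixed signs, so the terms do not all align in phase there).

M_tri(1) = 9; |p(1)| = 5; equality at z=1: no.


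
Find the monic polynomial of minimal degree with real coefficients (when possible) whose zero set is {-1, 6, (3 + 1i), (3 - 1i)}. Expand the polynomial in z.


The polynomial is p(z) = ∏_{α ∈ S} (z − α), where S = {-1, 6, (3 + 1i), (3 - 1i)}.
Expanding the product yields: p(z) = z^4 -11·z^3 + 34·z^2 -14·z -60.
Note conjugate pairs combine to real quadratics: (z − (3+1i))(z − (3−1i)) = z² − 6z + 10.
The resulting polynomial has degree 4 and real coefficients as required.

p(z) = z^4 -11·z^3 + 34·z^2 -14·z -60.


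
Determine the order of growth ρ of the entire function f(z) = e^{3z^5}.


|e^{3z^5}| = e^{Re(3·z^5) + 0} ≤ e^{3|z|^5 + 0} = e^{3r^5 + 0} on |z| = r, so ρ ≤ 5. Choosing z on |z|=r so that 3·z^5 is real positive (always possible by picking arg z appropriately) gives |f(z)| = e^{3r^5 + 0}, matching the bound. The additive constant 0 does not affect log log M(r) ~ 5·log r. Hence ρ = 5.
Therefore ρ = 5.

Order ρ = 5.


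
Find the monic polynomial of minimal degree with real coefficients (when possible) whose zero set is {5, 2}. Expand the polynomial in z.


The polynomial is p(z) = ∏_{α ∈ S} (z − α), where S = {5, 2}.
Expanding the product yields: p(z) = z^2 -7·z + 10.
The resulting polynomial has degree 2 and real coefficients as required.

p(z) = z^2 -7·z + 10.


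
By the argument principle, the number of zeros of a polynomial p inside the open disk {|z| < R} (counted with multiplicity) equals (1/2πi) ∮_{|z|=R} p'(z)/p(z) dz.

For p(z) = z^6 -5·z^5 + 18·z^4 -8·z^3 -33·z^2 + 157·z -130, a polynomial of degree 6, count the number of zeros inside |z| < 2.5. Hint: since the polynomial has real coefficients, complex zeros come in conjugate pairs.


The zeros of p are: -2, 1, (2 + 3i), (2 - 3i), (1 + 2i), (1 - 2i).
Their magnitudes are: 2, 1, 3.606, 3.606, 2.236, 2.236.
Zeros with |z| < R = 2.5: -2, 1, (1 + 2i), (1 - 2i).
Count = 4.
By the argument principle, (1/2πi) ∮_{|z|=R} p'(z)/p(z) dz equals exactly this count.

Number of zeros inside |z| < 2.5: 4.


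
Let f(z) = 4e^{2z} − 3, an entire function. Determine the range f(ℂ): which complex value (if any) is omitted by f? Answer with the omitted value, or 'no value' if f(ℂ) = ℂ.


Little Picard bounds the complement of f(ℂ) to at most one point.
e^{2z} is never zero on ℂ, so 4·e^{2z} takes every value in ℂ ∖ {0}. Adding -3 shifts the range to ℂ ∖ {-3}. Thus f omits exactly the value -3.

Omitted value: -3.


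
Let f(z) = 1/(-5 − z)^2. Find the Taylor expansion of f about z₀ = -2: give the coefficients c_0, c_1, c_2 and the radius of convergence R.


Let w = z − z₀, so z = z₀ + w.
Then -5 − z = -5 − (z₀ + w) = (-5 − z₀) − w = -3 − w.
f(z) = 1/(-3 − w)^2 = (1/(-3)^2) · (1 − w/(-3))^{−2}.
By the binomial series (1−u)^{−2} = Σ_{n≥0} C(n+1, 1) u^n for |u|<1, with u = w/(-3):
  c_n = C(n+1, 1) / (-3)^(n+2).
  c_0 = 1/(-3)^2 = 1/9.
  c_1 = 2/(-3)^3 = -2/27.
  c_2 = 3/(-3)^4 = 1/27.
The series is valid for |w/d| < 1, i.e. |z − z₀| < |d|.
Radius of convergence: R = |-5 − z₀| = |-3| = 3 (distance from z₀ to the singularity z = -5).

c_0 = 1/9, c_1 = -2/27, c_2 = 1/27; R = 3.


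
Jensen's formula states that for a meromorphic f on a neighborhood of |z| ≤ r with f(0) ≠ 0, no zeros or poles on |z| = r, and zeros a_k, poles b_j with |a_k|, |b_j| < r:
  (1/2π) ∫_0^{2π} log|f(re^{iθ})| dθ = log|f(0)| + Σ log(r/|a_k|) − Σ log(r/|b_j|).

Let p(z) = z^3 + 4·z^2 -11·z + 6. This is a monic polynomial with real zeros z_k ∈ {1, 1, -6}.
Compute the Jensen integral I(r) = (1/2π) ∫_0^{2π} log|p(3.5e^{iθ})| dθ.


Zeros: -6, 1, 1; r = 3.5.
Inside |z| < r: 1, 1. Outside (|z| ≥ r): -6.
p(0) = 6, so log|p(0)| = log(6) = 1.7918.
Apply Jensen: I(r) = log|p(0)| + Σ_k log(r/|z_k|), summed over zeros inside |z| < r.
  log(r/|z_k|) for z_k = 1: log(3.5/1) = 1.2528
  log(r/|z_k|) for z_k = 1: log(3.5/1) = 1.2528
  Outside zeros (-6) contribute nothing to the Jensen sum.
Sum over inside zeros: 2.5055.
I(r) = log|p(0)| + (inside sum) = 1.7918 + 2.5055 = 4.2973.
Note: since some zeros are outside |z| ≤ r, the simplified n·log(r) form does NOT apply — only the inside zeros contribute.

I(r) ≈ 4.2973.


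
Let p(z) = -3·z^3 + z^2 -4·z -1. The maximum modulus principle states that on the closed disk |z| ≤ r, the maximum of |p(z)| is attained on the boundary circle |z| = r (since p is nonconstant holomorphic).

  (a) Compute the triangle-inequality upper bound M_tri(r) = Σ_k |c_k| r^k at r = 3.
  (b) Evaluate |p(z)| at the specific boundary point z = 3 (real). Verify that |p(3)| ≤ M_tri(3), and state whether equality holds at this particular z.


Coefficients: c_0 = -1, c_1 = -4, c_2 = 1, c_3 = -3. Radius r = 3.
Part (a). Triangle bound: M_tri(r) = Σ_k |c_k| r^k
  = |-1|·3^0 + |-4|·3^1 + |1|·3^2 + |-3|·3^3
  = 1 + 12 + 9 + 81 = 103.
This bounds M(r) := max_{|z|=r} |p(z)| from above; equality holds iff all terms c_k z^k can be made to align in phase at a single z on |z|=r.
Part (b). At z = 3 (real, on the circle |z| = r):
  p(3) = (-1)·3^0 + (-4)·3^1 + (1)·3^2 + (-3)·3^3 = -85.
  |p(3)| = 85.
Check: |p(3)| = 85 ≤ 103 = M_tri(3). ✓ Equality does not hold at z = 3 (the coefficients have mixed signs, so the terms do not all align in phase there).

M_tri(3) = 103; |p(3)| = 85; equality at z=3: no.


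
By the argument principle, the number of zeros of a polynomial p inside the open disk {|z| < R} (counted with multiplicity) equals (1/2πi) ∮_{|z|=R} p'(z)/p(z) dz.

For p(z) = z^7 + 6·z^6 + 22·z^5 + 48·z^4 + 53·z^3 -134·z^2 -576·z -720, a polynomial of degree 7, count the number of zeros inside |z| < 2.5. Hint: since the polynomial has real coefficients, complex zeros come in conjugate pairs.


The zeros of p are: 2, (-2 + 1i), (-2 - 1i), (-2 + 2i), (-2 - 2i), (0 + 3i), (0 - 3i).
Their magnitudes are: 2, 2.236, 2.236, 2.828, 2.828, 3, 3.
Zeros with |z| < R = 2.5: 2, (-2 + 1i), (-2 - 1i).
Count = 3.
By the argument principle, (1/2πi) ∮_{|z|=R} p'(z)/p(z) dz equals exactly this count.

Number of zeros inside |z| < 2.5: 3.


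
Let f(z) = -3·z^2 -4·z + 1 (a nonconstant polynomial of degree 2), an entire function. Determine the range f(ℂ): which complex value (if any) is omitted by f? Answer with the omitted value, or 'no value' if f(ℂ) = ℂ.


Little Picard bounds the complement of f(ℂ) to at most one point.
For every w ∈ ℂ, the equation p(z) − w = 0 is a nonconstant polynomial in z and hence has at least one root by the fundamental theorem of algebra. So p is surjective onto ℂ, omitting no value.

Omitted value: no value.


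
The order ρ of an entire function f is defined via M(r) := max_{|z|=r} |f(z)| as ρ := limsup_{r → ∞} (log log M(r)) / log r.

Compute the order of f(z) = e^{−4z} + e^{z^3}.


Each summand is entire of order 1 and 3 respectively (as in the single-exponential case). The order of a sum is at most the max of the orders, so ρ ≤ 3. For the lower bound: on |z|=r choose arg z so that 1z^3 is real positive; then |e^{1z^3}| = e^{1r^3} while |e^{-4z}| ≤ e^{4r^1} = o(e^{1r^3}). So |f| ≥ e^{1r^3}(1 − o(1)) and ρ ≥ 3. Hence ρ = max(1, 3) = 3.
Therefore ρ = 3.

Order ρ = 3.


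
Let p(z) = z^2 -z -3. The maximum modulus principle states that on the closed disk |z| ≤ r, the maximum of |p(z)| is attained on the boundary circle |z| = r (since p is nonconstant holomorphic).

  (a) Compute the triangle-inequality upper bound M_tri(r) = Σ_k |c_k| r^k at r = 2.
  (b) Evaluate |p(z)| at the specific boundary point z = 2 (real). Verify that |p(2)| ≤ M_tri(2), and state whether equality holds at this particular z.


Coefficients: c_0 = -3, c_1 = -1, c_2 = 1. Radius r = 2.
Part (a). Triangle bound: M_tri(r) = Σ_k |c_k| r^k
  = |-3|·2^0 + |-1|·2^1 + |1|·2^2
  = 3 + 2 + 4 = 9.
This bounds M(r) := max_{|z|=r} |p(z)| from above; equality holds iff all terms c_k z^k can be made to align in phase at a single z on |z|=r.
Part (b). At z = 2 (real, on the circle |z| = r):
  p(2) = (-3)·2^0 + (-1)·2^1 + (1)·2^2 = -1.
  |p(2)| = 1.
Check: |p(2)| = 1 ≤ 9 = M_tri(2). ✓ Equality does not hold at z = 2 (the coefficients have mixed signs, so the terms do not all align in phase there).

M_tri(2) = 9; |p(2)| = 1; equality at z=2: no.


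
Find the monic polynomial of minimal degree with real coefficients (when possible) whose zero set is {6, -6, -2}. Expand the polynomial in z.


The polynomial is p(z) = ∏_{α ∈ S} (z − α), where S = {6, -6, -2}.
Expanding the product yields: p(z) = z^3 + 2·z^2 -36·z -72.
The resulting polynomial has degree 3 and real coefficients as required.

p(z) = z^3 + 2·z^2 -36·z -72.


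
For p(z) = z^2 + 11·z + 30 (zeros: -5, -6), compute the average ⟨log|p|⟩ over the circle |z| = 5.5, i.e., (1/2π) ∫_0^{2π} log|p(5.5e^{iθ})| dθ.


Zeros: -6, -5; r = 5.5.
Inside |z| < r: -5. Outside (|z| ≥ r): -6.
p(0) = 30, so log|p(0)| = log(30) = 3.4012.
Apply Jensen: I(r) = log|p(0)| + Σ_k log(r/|z_k|), summed over zeros inside |z| < r.
  log(r/|z_k|) for z_k = -5: log(5.5/5) = 0.0953
  Outside zeros (-6) contribute nothing to the Jensen sum.
Sum over inside zeros: 0.0953.
I(r) = log|p(0)| + (inside sum) = 3.4012 + 0.0953 = 3.4965.
Note: since some zeros are outside |z| ≤ r, the simplified n·log(r) form does NOT apply — only the inside zeros contribute.

I(r) ≈ 3.4965.


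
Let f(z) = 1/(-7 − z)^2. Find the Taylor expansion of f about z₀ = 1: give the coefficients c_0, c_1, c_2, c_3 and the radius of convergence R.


Let w = z − z₀, so z = z₀ + w.
Then -7 − z = -7 − (z₀ + w) = (-7 − z₀) − w = -8 − w.
f(z) = 1/(-8 − w)^2 = (1/(-8)^2) · (1 − w/(-8))^{−2}.
By the binomial series (1−u)^{−2} = Σ_{n≥0} C(n+1, 1) u^n for |u|<1, with u = w/(-8):
  c_n = C(n+1, 1) / (-8)^(n+2).
  c_0 = 1/(-8)^2 = 1/64.
  c_1 = 2/(-8)^3 = -1/256.
  c_2 = 3/(-8)^4 = 3/4096.
  c_3 = 4/(-8)^5 = -1/8192.
The series is valid for |w/d| < 1, i.e. |z − z₀| < |d|.
Radius of convergence: R = |-7 − z₀| = |-8| = 8 (distance from z₀ to the singularity z = -7).

c_0 = 1/64, c_1 = -1/256, c_2 = 3/4096, c_3 = -1/8192; R = 8.


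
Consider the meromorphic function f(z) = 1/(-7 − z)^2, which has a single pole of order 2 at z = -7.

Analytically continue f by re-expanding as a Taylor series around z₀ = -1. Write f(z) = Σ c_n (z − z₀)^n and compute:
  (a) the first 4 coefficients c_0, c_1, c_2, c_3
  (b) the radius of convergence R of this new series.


Let w = z − z₀, so z = z₀ + w.
Then -7 − z = -7 − (z₀ + w) = (-7 − z₀) − w = -6 − w.
f(z) = 1/(-6 − w)^2 = (1/(-6)^2) · (1 − w/(-6))^{−2}.
By the binomial series (1−u)^{−2} = Σ_{n≥0} C(n+1, 1) u^n for |u|<1, with u = w/(-6):
  c_n = C(n+1, 1) / (-6)^(n+2).
  c_0 = 1/(-6)^2 = 1/36.
  c_1 = 2/(-6)^3 = -1/108.
  c_2 = 3/(-6)^4 = 1/432.
  c_3 = 4/(-6)^5 = -1/1944.
The series is valid for |w/d| < 1, i.e. |z − z₀| < |d|.
Radius of convergence: R = |-7 − z₀| = |-6| = 6 (distance from z₀ to the singularity z = -7).

c_0 = 1/36, c_1 = -1/108, c_2 = 1/432, c_3 = -1/1944; R = 6.


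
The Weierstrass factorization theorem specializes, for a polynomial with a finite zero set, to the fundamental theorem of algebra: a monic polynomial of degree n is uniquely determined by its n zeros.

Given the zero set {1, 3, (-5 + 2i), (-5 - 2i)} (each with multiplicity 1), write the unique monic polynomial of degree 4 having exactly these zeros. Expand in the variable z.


The polynomial is p(z) = ∏_{α ∈ S} (z − α), where S = {1, 3, (-5 + 2i), (-5 - 2i)}.
Expanding the product yields: p(z) = z^4 + 6·z^3 -8·z^2 -86·z + 87.
Note conjugate pairs combine to real quadratics: (z − (-5+2i))(z − (-5−2i)) = z² + 10z + 29.
The resulting polynomial has degree 4 and real coefficients as required.

p(z) = z^4 + 6·z^3 -8·z^2 -86·z + 87.


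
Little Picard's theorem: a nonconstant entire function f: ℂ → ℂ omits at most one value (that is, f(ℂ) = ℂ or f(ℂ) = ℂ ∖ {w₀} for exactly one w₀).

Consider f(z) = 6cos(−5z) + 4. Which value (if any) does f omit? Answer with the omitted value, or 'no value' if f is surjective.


Little Picard bounds the complement of f(ℂ) to at most one point.
cos is entire and surjective onto ℂ: for every w ∈ ℂ, cos(ζ) = w has a solution ζ ∈ ℂ (e.g., via the complex inverse arccos). With ζ = −5z this gives z = ζ/(-5). Then 6·cos(−5z) takes every value in 6·ℂ = ℂ, and adding 4 is a bijection of ℂ. So f is surjective and omits no value. (Note: only on the real line is cos bounded by [−1, 1].)

Omitted value: no value.


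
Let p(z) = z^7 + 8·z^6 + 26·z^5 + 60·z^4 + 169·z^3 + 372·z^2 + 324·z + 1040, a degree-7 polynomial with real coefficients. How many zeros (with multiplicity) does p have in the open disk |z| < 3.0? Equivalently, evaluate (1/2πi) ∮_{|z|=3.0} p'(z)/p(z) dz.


The zeros of p are: (-3 + 2i), (-3 - 2i), (0 + 2i), (0 - 2i), -4, (1 + 2i), (1 - 2i).
Their magnitudes are: 3.606, 3.606, 2, 2, 4, 2.236, 2.236.
Zeros with |z| < R = 3.0: (0 + 2i), (0 - 2i), (1 + 2i), (1 - 2i).
Count = 4.
By the argument principle, (1/2πi) ∮_{|z|=R} p'(z)/p(z) dz equals exactly this count.

Number of zeros inside |z| < 3.0: 4.


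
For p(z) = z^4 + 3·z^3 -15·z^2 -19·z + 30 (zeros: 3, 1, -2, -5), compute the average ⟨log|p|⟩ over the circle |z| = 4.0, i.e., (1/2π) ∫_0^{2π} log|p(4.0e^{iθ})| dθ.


Zeros: -5, -2, 1, 3; r = 4.0.
Inside |z| < r: -2, 1, 3. Outside (|z| ≥ r): -5.
p(0) = 30, so log|p(0)| = log(30) = 3.4012.
Apply Jensen: I(r) = log|p(0)| + Σ_k log(r/|z_k|), summed over zeros inside |z| < r.
  log(r/|z_k|) for z_k = 3: log(4.0/3) = 0.2877
  log(r/|z_k|) for z_k = 1: log(4.0/1) = 1.3863
  log(r/|z_k|) for z_k = -2: log(4.0/2) = 0.6931
  Outside zeros (-5) contribute nothing to the Jensen sum.
Sum over inside zeros: 2.3671.
I(r) = log|p(0)| + (inside sum) = 3.4012 + 2.3671 = 5.7683.
Note: since some zeros are outside |z| ≤ r, the simplified n·log(r) form does NOT apply — only the inside zeros contribute.

I(r) ≈ 5.7683.


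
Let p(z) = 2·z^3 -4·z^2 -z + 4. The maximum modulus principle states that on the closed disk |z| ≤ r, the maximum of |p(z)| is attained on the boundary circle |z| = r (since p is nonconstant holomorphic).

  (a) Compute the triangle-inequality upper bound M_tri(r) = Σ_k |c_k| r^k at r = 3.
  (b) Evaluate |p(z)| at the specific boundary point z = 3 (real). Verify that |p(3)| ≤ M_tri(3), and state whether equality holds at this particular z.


Coefficients: c_0 = 4, c_1 = -1, c_2 = -4, c_3 = 2. Radius r = 3.
Part (a). Triangle bound: M_tri(r) = Σ_k |c_k| r^k
  = |4|·3^0 + |-1|·3^1 + |-4|·3^2 + |2|·3^3
  = 4 + 3 + 36 + 54 = 97.
This bounds M(r) := max_{|z|=r} |p(z)| from above; equality holds iff all terms c_k z^k can be made to align in phase at a single z on |z|=r.
Part (b). At z = 3 (real, on the circle |z| = r):
  p(3) = (4)·3^0 + (-1)·3^1 + (-4)·3^2 + (2)·3^3 = 19.
  |p(3)| = 19.
Check: |p(3)| = 19 ≤ 97 = M_tri(3). ✓ Equality does not hold at z = 3 (the coefficients have mixed signs, so the terms do not all align in phase there).

M_tri(3) = 97; |p(3)| = 19; equality at z=3: no.


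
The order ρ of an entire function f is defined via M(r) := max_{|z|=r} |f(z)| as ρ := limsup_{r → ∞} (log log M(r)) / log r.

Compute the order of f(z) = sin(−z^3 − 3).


Write sin(w) = (e^{iw} ± e^{−iw})/(2 or 2i), so |sin(w)| ≤ e^{|w|}. With w = −z^3 − 3, |w| ≤ 1r^3 + 3 on |z|=r, giving M(r) ≤ e^{1r^3 + 3} and ρ ≤ 3. For the lower bound, choose z on |z|=r with -1z^3 purely imaginary of modulus 1r^3; then |sin(−z^3 − 3)| grows like e^{1r^3}/2, so ρ ≥ 3. Hence ρ = 3.
Therefore ρ = 3.

Order ρ = 3.


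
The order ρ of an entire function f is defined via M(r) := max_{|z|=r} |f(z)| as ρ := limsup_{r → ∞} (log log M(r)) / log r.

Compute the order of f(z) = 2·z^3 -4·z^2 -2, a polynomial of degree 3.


|f(z)| ≤ Σ|c_k|·r^k = O(r^3) as r → ∞. Polynomial growth is O(e^{r^ε}) for every ε > 0 (since r^3/e^{r^ε} → 0), so ρ ≤ ε for all ε > 0, i.e. ρ = 0. Every nonconstant polynomial has order 0.
Therefore ρ = 0.

Order ρ = 0.


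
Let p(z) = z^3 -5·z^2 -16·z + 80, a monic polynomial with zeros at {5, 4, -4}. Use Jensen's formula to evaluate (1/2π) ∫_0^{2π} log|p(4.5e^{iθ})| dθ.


Zeros: -4, 4, 5; r = 4.5.
Inside |z| < r: -4, 4. Outside (|z| ≥ r): 5.
p(0) = 80, so log|p(0)| = log(80) = 4.3820.
Apply Jensen: I(r) = log|p(0)| + Σ_k log(r/|z_k|), summed over zeros inside |z| < r.
  log(r/|z_k|) for z_k = 4: log(4.5/4) = 0.1178
  log(r/|z_k|) for z_k = -4: log(4.5/4) = 0.1178
  Outside zeros (5) contribute nothing to the Jensen sum.
Sum over inside zeros: 0.2356.
I(r) = log|p(0)| + (inside sum) = 4.3820 + 0.2356 = 4.6176.
Note: since some zeros are outside |z| ≤ r, the simplified n·log(r) form does NOT apply — only the inside zeros contribute.

I(r) ≈ 4.6176.


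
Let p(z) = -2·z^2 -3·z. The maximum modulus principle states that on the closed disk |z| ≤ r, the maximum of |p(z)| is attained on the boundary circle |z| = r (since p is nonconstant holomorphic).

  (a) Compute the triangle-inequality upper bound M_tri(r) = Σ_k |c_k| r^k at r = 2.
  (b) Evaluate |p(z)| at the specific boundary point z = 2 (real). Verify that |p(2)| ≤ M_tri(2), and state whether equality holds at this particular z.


Coefficients: c_0 = 0, c_1 = -3, c_2 = -2. Radius r = 2.
Part (a). Triangle bound: M_tri(r) = Σ_k |c_k| r^k
  = |0|·2^0 + |-3|·2^1 + |-2|·2^2
  = 0 + 6 + 8 = 14.
This bounds M(r) := max_{|z|=r} |p(z)| from above; equality holds iff all terms c_k z^k can be made to align in phase at a single z on |z|=r.
Part (b). At z = 2 (real, on the circle |z| = r):
  p(2) = (0)·2^0 + (-3)·2^1 + (-2)·2^2 = -14.
  |p(2)| = 14.
Since all nonzero coefficients share the same sign, |p(2)| = 14 = M_tri(2); the triangle bound is attained at z = 2, so in fact M(r) = 14.

M_tri(2) = 14; |p(2)| = 14; equality at z=2: yes.


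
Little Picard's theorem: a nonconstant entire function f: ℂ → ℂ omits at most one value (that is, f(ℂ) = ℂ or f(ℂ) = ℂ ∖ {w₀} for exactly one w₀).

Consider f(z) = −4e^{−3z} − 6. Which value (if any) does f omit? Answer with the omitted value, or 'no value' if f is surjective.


Little Picard bounds the complement of f(ℂ) to at most one point.
e^{−3z} is never zero on ℂ, so -4·e^{−3z} takes every value in ℂ ∖ {0}. Adding -6 shifts the range to ℂ ∖ {-6}. Thus f omits exactly the value -6.

Omitted value: -6.


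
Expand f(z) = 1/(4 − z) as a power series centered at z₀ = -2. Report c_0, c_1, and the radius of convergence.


Let w = z − z₀, so z = z₀ + w.
Then 4 − z = 4 − (z₀ + w) = (4 − z₀) − w = 6 − w.
f(z) = 1/(6 − w) = (1/(6)) · 1/(1 − w/(6)) = Σ_{n≥0} w^n / (6)^(n+1).
So c_n = 1/(6)^(n+1):
  c_0 = 1/(6)^1 = 1/6.
  c_1 = 1/(6)^2 = 1/36.
The series is valid for |w/d| < 1, i.e. |z − z₀| < |d|.
Radius of convergence: R = |4 − z₀| = |6| = 6 (distance from z₀ to the singularity z = 4).

c_0 = 1/6, c_1 = 1/36; R = 6.


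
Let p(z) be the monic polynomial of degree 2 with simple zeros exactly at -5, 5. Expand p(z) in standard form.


The polynomial is p(z) = ∏_{α ∈ S} (z − α), where S = {-5, 5}.
Expanding the product yields: p(z) = z^2 -25.
The resulting polynomial has degree 2 and real coefficients as required.

p(z) = z^2 -25.


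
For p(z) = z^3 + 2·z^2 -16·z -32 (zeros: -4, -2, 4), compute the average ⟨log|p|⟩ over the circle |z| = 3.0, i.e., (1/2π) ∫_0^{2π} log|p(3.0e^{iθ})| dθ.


Zeros: -4, -2, 4; r = 3.0.
Inside |z| < r: -2. Outside (|z| ≥ r): -4, 4.
p(0) = -32, so log|p(0)| = log(32) = 3.4657.
Apply Jensen: I(r) = log|p(0)| + Σ_k log(r/|z_k|), summed over zeros inside |z| < r.
  log(r/|z_k|) for z_k = -2: log(3.0/2) = 0.4055
  Outside zeros (-4, 4) contribute nothing to the Jensen sum.
Sum over inside zeros: 0.4055.
I(r) = log|p(0)| + (inside sum) = 3.4657 + 0.4055 = 3.8712.
Note: since some zeros are outside |z| ≤ r, the simplified n·log(r) form does NOT apply — only the inside zeros contribute.

I(r) ≈ 3.8712.


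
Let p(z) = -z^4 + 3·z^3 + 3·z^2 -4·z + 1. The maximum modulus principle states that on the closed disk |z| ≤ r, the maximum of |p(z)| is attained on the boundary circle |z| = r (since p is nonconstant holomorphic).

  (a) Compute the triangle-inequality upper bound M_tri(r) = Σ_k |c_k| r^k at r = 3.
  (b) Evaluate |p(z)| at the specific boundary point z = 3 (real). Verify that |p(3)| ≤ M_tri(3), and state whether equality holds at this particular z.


Coefficients: c_0 = 1, c_1 = -4, c_2 = 3, c_3 = 3, c_4 = -1. Radius r = 3.
Part (a). Triangle bound: M_tri(r) = Σ_k |c_k| r^k
  = |1|·3^0 + |-4|·3^1 + |3|·3^2 + |3|·3^3 + |-1|·3^4
  = 1 + 12 + 27 + 81 + 81 = 202.
This bounds M(r) := max_{|z|=r} |p(z)| from above; equality holds iff all terms c_k z^k can be made to align in phase at a single z on |z|=r.
Part (b). At z = 3 (real, on the circle |z| = r):
  p(3) = (1)·3^0 + (-4)·3^1 + (3)·3^2 + (3)·3^3 + (-1)·3^4 = 16.
  |p(3)| = 16.
Check: |p(3)| = 16 ≤ 202 = M_tri(3). ✓ Equality does not hold at z = 3 (the coefficients have mixed signs, so the terms do not all align in phase there).

M_tri(3) = 202; |p(3)| = 16; equality at z=3: no.


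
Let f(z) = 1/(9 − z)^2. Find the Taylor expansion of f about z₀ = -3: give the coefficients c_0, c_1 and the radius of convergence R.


Let w = z − z₀, so z = z₀ + w.
Then 9 − z = 9 − (z₀ + w) = (9 − z₀) − w = 12 − w.
f(z) = 1/(12 − w)^2 = (1/(12)^2) · (1 − w/(12))^{−2}.
By the binomial series (1−u)^{−2} = Σ_{n≥0} C(n+1, 1) u^n for |u|<1, with u = w/(12):
  c_n = C(n+1, 1) / (12)^(n+2).
  c_0 = 1/(12)^2 = 1/144.
  c_1 = 2/(12)^3 = 1/864.
The series is valid for |w/d| < 1, i.e. |z − z₀| < |d|.
Radius of convergence: R = |9 − z₀| = |12| = 12 (distance from z₀ to the singularity z = 9).

c_0 = 1/144, c_1 = 1/864; R = 12.


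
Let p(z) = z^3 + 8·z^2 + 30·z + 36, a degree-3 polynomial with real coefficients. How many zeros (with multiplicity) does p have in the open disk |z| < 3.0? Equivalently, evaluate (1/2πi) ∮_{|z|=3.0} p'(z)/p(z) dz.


The zeros of p are: -2, (-3 + 3i), (-3 - 3i).
Their magnitudes are: 2, 4.243, 4.243.
Zeros with |z| < R = 3.0: -2.
Count = 1.
By the argument principle, (1/2πi) ∮_{|z|=R} p'(z)/p(z) dz equals exactly this count.

Number of zeros inside |z| < 3.0: 1.
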